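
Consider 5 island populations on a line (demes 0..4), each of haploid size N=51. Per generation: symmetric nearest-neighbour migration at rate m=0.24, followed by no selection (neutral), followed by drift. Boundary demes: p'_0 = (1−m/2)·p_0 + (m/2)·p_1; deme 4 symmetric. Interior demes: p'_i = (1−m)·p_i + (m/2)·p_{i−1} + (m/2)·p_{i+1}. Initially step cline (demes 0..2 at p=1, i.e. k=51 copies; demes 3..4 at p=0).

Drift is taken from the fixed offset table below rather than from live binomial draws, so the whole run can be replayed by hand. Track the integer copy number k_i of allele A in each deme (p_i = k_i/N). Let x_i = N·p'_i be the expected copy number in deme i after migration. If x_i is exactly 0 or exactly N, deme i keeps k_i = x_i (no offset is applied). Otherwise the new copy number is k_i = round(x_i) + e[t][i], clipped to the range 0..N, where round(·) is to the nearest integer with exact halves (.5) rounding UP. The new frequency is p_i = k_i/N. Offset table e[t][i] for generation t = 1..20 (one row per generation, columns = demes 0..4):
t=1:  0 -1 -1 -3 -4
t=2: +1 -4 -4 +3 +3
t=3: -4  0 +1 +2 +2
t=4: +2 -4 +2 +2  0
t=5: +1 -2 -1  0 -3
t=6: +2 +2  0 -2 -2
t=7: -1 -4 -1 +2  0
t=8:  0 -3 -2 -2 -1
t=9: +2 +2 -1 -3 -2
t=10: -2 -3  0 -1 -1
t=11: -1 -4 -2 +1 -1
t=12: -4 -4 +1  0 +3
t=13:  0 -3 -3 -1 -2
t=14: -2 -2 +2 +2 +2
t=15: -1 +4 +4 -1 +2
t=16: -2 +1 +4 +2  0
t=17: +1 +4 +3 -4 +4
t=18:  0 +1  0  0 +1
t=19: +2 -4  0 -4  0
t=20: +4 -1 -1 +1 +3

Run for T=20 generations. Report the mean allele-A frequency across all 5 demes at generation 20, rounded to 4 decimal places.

t=0: k=[51 51 51 0 0]
t=1: x=[51.0000 51.0000 44.8800 6.1200 0.0000] k=[51 51 44 3 0]
t=2: x=[51.0000 50.1600 39.9200 7.5600 0.3600] k=[51 46 36 11 3]
t=3: x=[50.4000 45.4000 34.2000 13.0400 3.9600] k=[46 45 35 15 6]
t=4: x=[45.8800 43.9200 33.8000 16.3200 7.0800] k=[48 40 36 18 7]
t=5: x=[47.0400 40.4800 34.3200 18.8400 8.3200] k=[48 38 33 19 5]
t=6: x=[46.8000 38.6000 31.9200 19.0000 6.6800] k=[49 41 32 17 5]
t=7: x=[48.0400 40.8800 31.2800 17.3600 6.4400] k=[47 37 30 19 6]
t=8: x=[45.8000 37.3600 29.5200 18.7600 7.5600] k=[46 34 28 17 7]
t=9: x=[44.5600 34.7200 27.4000 17.1200 8.2000] k=[47 37 26 14 6]
t=10: x=[45.8000 36.8800 25.8800 14.4800 6.9600] k=[44 34 26 13 6]
t=11: x=[42.8000 34.2400 25.4000 13.7200 6.8400] k=[42 30 23 15 6]
t=12: x=[40.5600 30.6000 22.8800 14.8800 7.0800] k=[37 27 24 15 10]
t=13: x=[35.8000 27.8400 23.2800 15.4800 10.6000] k=[36 25 20 14 9]
t=14: x=[34.6800 25.7200 19.8800 14.1200 9.6000] k=[33 24 22 16 12]
t=15: x=[31.9200 24.8400 21.5200 16.2400 12.4800] k=[31 29 26 15 14]
t=16: x=[30.7600 28.8800 25.0400 16.2000 14.1200] k=[29 30 29 18 14]
t=17: x=[29.1200 29.7600 27.8000 18.8400 14.4800] k=[30 34 31 15 18]
t=18: x=[30.4800 33.1600 29.4400 17.2800 17.6400] k=[30 34 29 17 19]
t=19: x=[30.4800 32.9200 28.1600 18.6800 18.7600] k=[32 29 28 15 19]
t=20: x=[31.6400 29.2400 26.5600 17.0400 18.5200] k=[36 28 26 18 22]

0.5098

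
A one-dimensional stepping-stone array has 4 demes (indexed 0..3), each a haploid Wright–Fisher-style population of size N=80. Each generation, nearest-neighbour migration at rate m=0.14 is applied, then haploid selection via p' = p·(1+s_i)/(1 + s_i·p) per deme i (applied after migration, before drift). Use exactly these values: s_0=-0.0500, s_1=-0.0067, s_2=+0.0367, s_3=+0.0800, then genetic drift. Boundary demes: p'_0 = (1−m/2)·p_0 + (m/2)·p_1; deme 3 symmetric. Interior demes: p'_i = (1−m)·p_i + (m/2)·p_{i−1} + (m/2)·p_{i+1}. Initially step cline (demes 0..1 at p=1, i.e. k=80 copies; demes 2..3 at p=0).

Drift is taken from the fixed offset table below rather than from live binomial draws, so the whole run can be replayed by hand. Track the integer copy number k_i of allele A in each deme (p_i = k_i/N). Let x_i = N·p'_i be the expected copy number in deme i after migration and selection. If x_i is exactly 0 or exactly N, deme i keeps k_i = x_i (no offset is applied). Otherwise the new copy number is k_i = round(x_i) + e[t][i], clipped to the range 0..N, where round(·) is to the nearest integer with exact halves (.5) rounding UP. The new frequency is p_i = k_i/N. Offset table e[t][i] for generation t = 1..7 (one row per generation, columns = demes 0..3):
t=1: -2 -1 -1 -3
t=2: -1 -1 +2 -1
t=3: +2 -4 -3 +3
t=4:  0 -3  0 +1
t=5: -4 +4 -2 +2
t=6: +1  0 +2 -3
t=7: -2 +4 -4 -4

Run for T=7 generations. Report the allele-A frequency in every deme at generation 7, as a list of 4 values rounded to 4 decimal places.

t=0: k=[80 80 0 0]
t=1: x=[80.0000 74.3649 5.7906 0.0000] k=[80 73 5 0]
t=2: x=[79.4844 68.6648 9.7134 0.3779] k=[78 68 12 0]
t=3: x=[77.1629 64.6970 15.5260 0.9064] k=[79 61 13 4]
t=4: x=[77.6246 58.7954 16.1905 4.9774] k=[78 56 16 6]
t=5: x=[76.2823 54.6237 18.6097 7.1878] k=[72 59 17 9]
t=6: x=[70.6757 56.8596 19.9142 10.2270] k=[72 57 22 7]
t=7: x=[70.5301 55.4858 24.0011 8.6246] k=[69 59 20 5]

[0.8625, 0.7375, 0.2500, 0.0625]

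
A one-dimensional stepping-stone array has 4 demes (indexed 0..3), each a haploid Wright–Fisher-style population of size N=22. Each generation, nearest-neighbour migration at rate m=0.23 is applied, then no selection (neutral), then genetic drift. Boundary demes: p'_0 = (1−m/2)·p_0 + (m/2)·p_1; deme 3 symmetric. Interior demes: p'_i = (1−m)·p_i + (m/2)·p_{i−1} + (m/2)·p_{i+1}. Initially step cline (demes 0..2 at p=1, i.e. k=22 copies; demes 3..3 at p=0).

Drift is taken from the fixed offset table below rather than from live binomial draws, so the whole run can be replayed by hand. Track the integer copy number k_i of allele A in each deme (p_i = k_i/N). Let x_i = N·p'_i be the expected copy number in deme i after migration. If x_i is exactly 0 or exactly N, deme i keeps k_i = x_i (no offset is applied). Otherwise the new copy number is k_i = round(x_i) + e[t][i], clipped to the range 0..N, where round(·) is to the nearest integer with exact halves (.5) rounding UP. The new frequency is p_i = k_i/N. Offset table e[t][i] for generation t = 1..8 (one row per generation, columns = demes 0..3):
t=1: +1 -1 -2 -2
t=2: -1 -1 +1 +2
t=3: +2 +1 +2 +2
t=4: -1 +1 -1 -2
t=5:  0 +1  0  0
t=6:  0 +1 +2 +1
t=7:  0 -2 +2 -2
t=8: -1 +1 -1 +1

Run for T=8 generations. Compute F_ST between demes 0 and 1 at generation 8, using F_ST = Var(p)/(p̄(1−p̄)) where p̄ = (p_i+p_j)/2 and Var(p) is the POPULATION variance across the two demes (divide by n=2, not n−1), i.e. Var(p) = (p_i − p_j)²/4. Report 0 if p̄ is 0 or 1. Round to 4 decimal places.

t=0: k=[22 22 22 0]
t=1: x=[22.0000 22.0000 19.4700 2.5300] k=[22 22 17 1]
t=2: x=[22.0000 21.4250 15.7350 2.8400] k=[22 20 17 5]
t=3: x=[21.7700 19.8850 15.9650 6.3800] k=[22 21 18 8]
t=4: x=[21.8850 20.7700 17.1950 9.1500] k=[21 22 16 7]
t=5: x=[21.1150 21.1950 15.6550 8.0350] k=[21 22 16 8]
t=6: x=[21.1150 21.1950 15.7700 8.9200] k=[21 22 18 10]
t=7: x=[21.1150 21.4250 17.5400 10.9200] k=[21 19 20 9]
t=8: x=[20.7700 19.3450 18.6200 10.2650] k=[20 20 18 11]

0.0000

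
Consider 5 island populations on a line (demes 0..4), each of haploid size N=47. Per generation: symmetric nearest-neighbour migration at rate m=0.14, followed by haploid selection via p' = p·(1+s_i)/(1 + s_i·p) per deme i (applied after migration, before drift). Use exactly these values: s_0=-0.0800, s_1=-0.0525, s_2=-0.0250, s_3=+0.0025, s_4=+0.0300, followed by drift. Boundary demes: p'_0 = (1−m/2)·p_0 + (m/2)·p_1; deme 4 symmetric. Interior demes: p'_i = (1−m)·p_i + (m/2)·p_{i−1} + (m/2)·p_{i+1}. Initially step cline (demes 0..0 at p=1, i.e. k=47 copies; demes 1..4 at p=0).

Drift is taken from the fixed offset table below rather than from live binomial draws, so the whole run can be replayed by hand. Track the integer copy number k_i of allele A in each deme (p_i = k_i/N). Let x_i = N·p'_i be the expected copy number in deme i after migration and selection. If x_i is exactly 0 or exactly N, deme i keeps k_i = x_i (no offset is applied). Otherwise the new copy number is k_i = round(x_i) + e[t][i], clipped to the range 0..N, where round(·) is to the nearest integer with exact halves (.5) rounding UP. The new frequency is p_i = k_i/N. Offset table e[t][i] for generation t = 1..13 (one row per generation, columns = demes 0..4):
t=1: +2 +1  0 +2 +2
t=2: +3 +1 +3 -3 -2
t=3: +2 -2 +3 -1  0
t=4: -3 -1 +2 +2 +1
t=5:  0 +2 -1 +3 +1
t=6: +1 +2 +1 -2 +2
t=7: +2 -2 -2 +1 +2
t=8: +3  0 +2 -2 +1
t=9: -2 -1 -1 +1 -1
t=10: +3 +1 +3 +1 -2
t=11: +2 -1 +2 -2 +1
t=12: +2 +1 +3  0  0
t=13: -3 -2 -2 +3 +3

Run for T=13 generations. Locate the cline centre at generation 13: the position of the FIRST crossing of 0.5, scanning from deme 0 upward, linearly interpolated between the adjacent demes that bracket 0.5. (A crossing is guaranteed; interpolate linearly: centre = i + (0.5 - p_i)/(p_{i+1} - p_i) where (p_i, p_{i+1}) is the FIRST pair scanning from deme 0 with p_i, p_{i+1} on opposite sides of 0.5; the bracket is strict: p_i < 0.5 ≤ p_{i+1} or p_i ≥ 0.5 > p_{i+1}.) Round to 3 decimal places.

0.250

t=0: k=[47 0 0 0 0]
t=1: x=[43.4455 3.1288 0.0000 0.0000 0.0000] k=[45 4 0 0 0]
t=2: x=[41.7538 6.2903 0.2730 0.0000 0.0000] k=[45 7 3 0 0]
t=3: x=[41.9781 8.9817 2.9981 0.2105 0.0000] k=[44 7 6 0 0]
t=4: x=[40.9861 9.1172 5.5254 0.4210 0.0000] k=[38 8 8 2 0]
t=5: x=[35.1776 9.6789 7.4204 2.2854 0.1442] k=[35 12 6 5 1]
t=6: x=[32.5699 12.6844 6.2122 4.8008 1.3173] k=[34 15 7 3 3]
t=7: x=[31.8262 15.2100 7.1256 3.2876 3.0841] k=[34 13 5 4 5]
t=8: x=[31.6818 13.3877 5.3684 4.1494 5.0620] k=[35 13 7 2 6]
t=9: x=[32.6423 13.5931 6.9193 2.6362 5.8702] k=[31 13 6 4 5]
t=10: x=[28.8197 13.2509 6.2122 4.2196 5.0620] k=[32 14 9 5 3]
t=11: x=[29.8422 14.3665 8.8861 5.1514 3.2277] k=[32 13 11 3 4]
t=12: x=[29.7705 13.6616 10.3739 3.6384 4.0378] k=[32 15 13 4 4]
t=13: x=[29.9140 15.4850 12.2790 4.6404 4.1095] k=[27 13 10 8 7]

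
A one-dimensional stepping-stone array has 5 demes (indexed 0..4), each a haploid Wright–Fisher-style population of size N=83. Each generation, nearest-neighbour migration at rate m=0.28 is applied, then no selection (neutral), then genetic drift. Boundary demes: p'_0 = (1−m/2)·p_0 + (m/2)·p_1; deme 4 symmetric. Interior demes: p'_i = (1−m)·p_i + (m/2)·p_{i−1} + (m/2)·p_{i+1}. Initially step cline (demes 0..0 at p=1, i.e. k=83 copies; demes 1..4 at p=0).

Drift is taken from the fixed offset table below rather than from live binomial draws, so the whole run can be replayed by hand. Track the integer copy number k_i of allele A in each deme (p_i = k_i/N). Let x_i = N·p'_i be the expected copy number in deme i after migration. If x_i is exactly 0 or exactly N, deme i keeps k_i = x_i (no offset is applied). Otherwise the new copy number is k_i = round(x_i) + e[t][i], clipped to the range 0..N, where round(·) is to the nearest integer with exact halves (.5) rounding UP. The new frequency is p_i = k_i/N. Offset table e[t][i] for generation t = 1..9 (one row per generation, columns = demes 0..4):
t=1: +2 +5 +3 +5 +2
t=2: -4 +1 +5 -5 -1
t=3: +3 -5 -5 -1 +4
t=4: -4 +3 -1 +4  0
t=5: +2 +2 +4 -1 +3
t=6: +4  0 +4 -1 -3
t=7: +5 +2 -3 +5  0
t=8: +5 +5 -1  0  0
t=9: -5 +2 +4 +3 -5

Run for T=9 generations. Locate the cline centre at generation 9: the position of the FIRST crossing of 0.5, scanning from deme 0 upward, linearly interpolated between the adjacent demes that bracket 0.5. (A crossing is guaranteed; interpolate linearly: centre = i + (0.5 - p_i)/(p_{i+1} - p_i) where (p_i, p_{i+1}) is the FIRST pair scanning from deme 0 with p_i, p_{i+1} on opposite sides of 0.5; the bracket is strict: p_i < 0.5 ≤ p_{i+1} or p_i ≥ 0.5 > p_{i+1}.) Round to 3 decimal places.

0.611

t=0: k=[83 0 0 0 0]
t=1: x=[71.3800 11.6200 0.0000 0.0000 0.0000] k=[73 17 0 0 0]
t=2: x=[65.1600 22.4600 2.3800 0.0000 0.0000] k=[61 23 7 0 0]
t=3: x=[55.6800 26.0800 8.2600 0.9800 0.0000] k=[59 21 3 0 0]
t=4: x=[53.6800 23.8000 5.1000 0.4200 0.0000] k=[50 27 4 4 0]
t=5: x=[46.7800 27.0000 7.2200 3.4400 0.5600] k=[49 29 11 2 4]
t=6: x=[46.2000 29.2800 12.2600 3.5400 3.7200] k=[50 29 16 3 1]
t=7: x=[47.0600 30.1200 16.0000 4.5400 1.2800] k=[52 32 13 10 1]
t=8: x=[49.2000 32.1400 15.2400 9.1600 2.2600] k=[54 37 14 9 2]
t=9: x=[51.6200 36.1600 16.5200 8.7200 2.9800] k=[47 38 21 12 0]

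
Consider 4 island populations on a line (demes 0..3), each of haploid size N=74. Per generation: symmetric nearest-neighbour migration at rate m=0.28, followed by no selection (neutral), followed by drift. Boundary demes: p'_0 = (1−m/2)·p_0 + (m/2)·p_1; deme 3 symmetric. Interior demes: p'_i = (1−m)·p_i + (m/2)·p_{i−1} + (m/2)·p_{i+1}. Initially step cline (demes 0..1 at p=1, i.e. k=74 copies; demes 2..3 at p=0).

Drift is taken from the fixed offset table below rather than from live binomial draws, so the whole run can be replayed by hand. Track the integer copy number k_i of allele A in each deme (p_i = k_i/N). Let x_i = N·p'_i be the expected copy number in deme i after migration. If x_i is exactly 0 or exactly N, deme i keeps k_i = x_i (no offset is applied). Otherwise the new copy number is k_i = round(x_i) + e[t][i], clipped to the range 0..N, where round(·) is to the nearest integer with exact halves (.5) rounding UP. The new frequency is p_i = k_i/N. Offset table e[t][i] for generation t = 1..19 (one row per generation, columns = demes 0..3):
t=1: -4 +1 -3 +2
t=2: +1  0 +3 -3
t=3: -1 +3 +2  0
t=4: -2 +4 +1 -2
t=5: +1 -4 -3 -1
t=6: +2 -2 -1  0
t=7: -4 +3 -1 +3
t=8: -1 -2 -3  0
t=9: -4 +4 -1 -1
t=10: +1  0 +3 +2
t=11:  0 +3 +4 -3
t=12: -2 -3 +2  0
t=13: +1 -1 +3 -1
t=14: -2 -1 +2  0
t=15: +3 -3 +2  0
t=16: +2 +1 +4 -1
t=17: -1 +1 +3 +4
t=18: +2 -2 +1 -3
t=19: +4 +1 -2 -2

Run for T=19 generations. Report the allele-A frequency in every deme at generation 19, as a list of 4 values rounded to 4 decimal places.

[0.6757, 0.5676, 0.4865, 0.3919]

t=0: k=[74 74 0 0]
t=1: x=[74.0000 63.6400 10.3600 0.0000] k=[74 65 7 0]
t=2: x=[72.7400 58.1400 14.1400 0.9800] k=[74 58 17 0]
t=3: x=[71.7600 54.5000 20.3600 2.3800] k=[71 58 22 2]
t=4: x=[69.1800 54.7800 24.2400 4.8000] k=[67 59 25 3]
t=5: x=[65.8800 55.3600 26.6800 6.0800] k=[67 51 24 5]
t=6: x=[64.7600 49.4600 25.1200 7.6600] k=[67 47 24 8]
t=7: x=[64.2000 46.5800 24.9800 10.2400] k=[60 50 24 13]
t=8: x=[58.6000 47.7600 26.1000 14.5400] k=[58 46 23 15]
t=9: x=[56.3200 44.4600 25.1000 16.1200] k=[52 48 24 15]
t=10: x=[51.4400 45.2000 26.1000 16.2600] k=[52 45 29 18]
t=11: x=[51.0200 43.7400 29.7000 19.5400] k=[51 47 34 17]
t=12: x=[50.4400 45.7400 33.4400 19.3800] k=[48 43 35 19]
t=13: x=[47.3000 42.5800 33.8800 21.2400] k=[48 42 37 20]
t=14: x=[47.1600 42.1400 35.3200 22.3800] k=[45 41 37 22]
t=15: x=[44.4400 41.0000 35.4600 24.1000] k=[47 38 37 24]
t=16: x=[45.7400 39.1200 35.3200 25.8200] k=[48 40 39 25]
t=17: x=[46.8800 40.9800 37.1800 26.9600] k=[46 42 40 31]
t=18: x=[45.4400 42.2800 39.0200 32.2600] k=[47 40 40 29]
t=19: x=[46.0200 40.9800 38.4600 30.5400] k=[50 42 36 29]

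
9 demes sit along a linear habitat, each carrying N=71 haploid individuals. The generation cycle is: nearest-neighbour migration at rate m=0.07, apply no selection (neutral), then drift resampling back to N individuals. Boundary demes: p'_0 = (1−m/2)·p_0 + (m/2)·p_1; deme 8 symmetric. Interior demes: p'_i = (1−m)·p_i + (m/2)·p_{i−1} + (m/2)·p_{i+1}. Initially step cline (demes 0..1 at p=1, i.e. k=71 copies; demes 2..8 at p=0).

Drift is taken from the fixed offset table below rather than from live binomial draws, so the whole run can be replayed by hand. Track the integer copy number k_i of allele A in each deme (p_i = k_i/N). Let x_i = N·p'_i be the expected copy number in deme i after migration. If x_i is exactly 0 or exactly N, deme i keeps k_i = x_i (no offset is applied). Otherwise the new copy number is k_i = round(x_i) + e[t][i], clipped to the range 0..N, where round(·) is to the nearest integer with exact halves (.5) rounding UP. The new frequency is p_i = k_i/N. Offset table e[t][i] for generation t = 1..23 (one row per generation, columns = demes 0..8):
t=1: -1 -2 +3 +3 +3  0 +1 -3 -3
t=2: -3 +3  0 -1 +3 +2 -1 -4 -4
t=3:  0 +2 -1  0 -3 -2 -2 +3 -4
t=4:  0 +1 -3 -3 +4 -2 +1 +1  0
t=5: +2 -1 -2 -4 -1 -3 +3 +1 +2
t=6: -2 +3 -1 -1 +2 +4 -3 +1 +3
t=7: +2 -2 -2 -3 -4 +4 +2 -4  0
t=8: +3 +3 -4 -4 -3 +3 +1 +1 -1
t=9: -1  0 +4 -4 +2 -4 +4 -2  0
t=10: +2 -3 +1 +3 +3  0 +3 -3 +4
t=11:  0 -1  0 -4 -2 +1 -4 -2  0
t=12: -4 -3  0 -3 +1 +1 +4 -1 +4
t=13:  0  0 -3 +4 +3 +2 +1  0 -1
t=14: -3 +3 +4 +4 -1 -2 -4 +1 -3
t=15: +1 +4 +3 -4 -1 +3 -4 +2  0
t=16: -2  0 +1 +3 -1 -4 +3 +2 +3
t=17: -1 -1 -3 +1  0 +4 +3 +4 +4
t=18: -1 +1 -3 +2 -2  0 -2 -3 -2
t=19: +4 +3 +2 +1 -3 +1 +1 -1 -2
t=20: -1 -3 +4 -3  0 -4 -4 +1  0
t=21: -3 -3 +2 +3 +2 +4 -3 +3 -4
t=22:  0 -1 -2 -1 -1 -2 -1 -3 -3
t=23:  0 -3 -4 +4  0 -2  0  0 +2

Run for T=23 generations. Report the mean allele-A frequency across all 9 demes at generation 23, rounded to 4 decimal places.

t=0: k=[71 71 0 0 0 0 0 0 0]
t=1: x=[71.0000 68.5150 2.4850 0.0000 0.0000 0.0000 0.0000 0.0000 0.0000] k=[71 67 5 0 0 0 0 0 0]
t=2: x=[70.8600 64.9700 6.9950 0.1750 0.0000 0.0000 0.0000 0.0000 0.0000] k=[68 68 7 0 0 0 0 0 0]
t=3: x=[68.0000 65.8650 8.8900 0.2450 0.0000 0.0000 0.0000 0.0000 0.0000] k=[68 68 8 0 0 0 0 0 0]
t=4: x=[68.0000 65.9000 9.8200 0.2800 0.0000 0.0000 0.0000 0.0000 0.0000] k=[68 67 7 0 0 0 0 0 0]
t=5: x=[67.9650 64.9350 8.8550 0.2450 0.0000 0.0000 0.0000 0.0000 0.0000] k=[70 64 7 0 0 0 0 0 0]
t=6: x=[69.7900 62.2150 8.7500 0.2450 0.0000 0.0000 0.0000 0.0000 0.0000] k=[68 65 8 0 0 0 0 0 0]
t=7: x=[67.8950 63.1100 9.7150 0.2800 0.0000 0.0000 0.0000 0.0000 0.0000] k=[70 61 8 0 0 0 0 0 0]
t=8: x=[69.6850 59.4600 9.5750 0.2800 0.0000 0.0000 0.0000 0.0000 0.0000] k=[71 62 6 0 0 0 0 0 0]
t=9: x=[70.6850 60.3550 7.7500 0.2100 0.0000 0.0000 0.0000 0.0000 0.0000] k=[70 60 12 0 0 0 0 0 0]
t=10: x=[69.6500 58.6700 13.2600 0.4200 0.0000 0.0000 0.0000 0.0000 0.0000] k=[71 56 14 3 0 0 0 0 0]
t=11: x=[70.4750 55.0550 15.0850 3.2800 0.1050 0.0000 0.0000 0.0000 0.0000] k=[70 54 15 0 0 0 0 0 0]
t=12: x=[69.4400 53.1950 15.8400 0.5250 0.0000 0.0000 0.0000 0.0000 0.0000] k=[65 50 16 0 0 0 0 0 0]
t=13: x=[64.4750 49.3350 16.6300 0.5600 0.0000 0.0000 0.0000 0.0000 0.0000] k=[64 49 14 5 0 0 0 0 0]
t=14: x=[63.4750 48.3000 14.9100 5.1400 0.1750 0.0000 0.0000 0.0000 0.0000] k=[60 51 19 9 0 0 0 0 0]
t=15: x=[59.6850 50.1950 19.7700 9.0350 0.3150 0.0000 0.0000 0.0000 0.0000] k=[61 54 23 5 0 0 0 0 0]
t=16: x=[60.7550 53.1600 23.4550 5.4550 0.1750 0.0000 0.0000 0.0000 0.0000] k=[59 53 24 8 0 0 0 0 0]
t=17: x=[58.7900 52.1950 24.4550 8.2800 0.2800 0.0000 0.0000 0.0000 0.0000] k=[58 51 21 9 0 0 0 0 0]
t=18: x=[57.7550 50.1950 21.6300 9.1050 0.3150 0.0000 0.0000 0.0000 0.0000] k=[57 51 19 11 0 0 0 0 0]
t=19: x=[56.7900 50.0900 19.8400 10.8950 0.3850 0.0000 0.0000 0.0000 0.0000] k=[61 53 22 12 0 0 0 0 0]
t=20: x=[60.7200 52.1950 22.7350 11.9300 0.4200 0.0000 0.0000 0.0000 0.0000] k=[60 49 27 9 0 0 0 0 0]
t=21: x=[59.6150 48.6150 27.1400 9.3150 0.3150 0.0000 0.0000 0.0000 0.0000] k=[57 46 29 12 2 0 0 0 0]
t=22: x=[56.6150 45.7900 29.0000 12.2450 2.2800 0.0700 0.0000 0.0000 0.0000] k=[57 45 27 11 1 0 0 0 0]
t=23: x=[56.5800 44.7900 27.0700 11.2100 1.3150 0.0350 0.0000 0.0000 0.0000] k=[57 42 23 15 1 0 0 0 0]

0.2160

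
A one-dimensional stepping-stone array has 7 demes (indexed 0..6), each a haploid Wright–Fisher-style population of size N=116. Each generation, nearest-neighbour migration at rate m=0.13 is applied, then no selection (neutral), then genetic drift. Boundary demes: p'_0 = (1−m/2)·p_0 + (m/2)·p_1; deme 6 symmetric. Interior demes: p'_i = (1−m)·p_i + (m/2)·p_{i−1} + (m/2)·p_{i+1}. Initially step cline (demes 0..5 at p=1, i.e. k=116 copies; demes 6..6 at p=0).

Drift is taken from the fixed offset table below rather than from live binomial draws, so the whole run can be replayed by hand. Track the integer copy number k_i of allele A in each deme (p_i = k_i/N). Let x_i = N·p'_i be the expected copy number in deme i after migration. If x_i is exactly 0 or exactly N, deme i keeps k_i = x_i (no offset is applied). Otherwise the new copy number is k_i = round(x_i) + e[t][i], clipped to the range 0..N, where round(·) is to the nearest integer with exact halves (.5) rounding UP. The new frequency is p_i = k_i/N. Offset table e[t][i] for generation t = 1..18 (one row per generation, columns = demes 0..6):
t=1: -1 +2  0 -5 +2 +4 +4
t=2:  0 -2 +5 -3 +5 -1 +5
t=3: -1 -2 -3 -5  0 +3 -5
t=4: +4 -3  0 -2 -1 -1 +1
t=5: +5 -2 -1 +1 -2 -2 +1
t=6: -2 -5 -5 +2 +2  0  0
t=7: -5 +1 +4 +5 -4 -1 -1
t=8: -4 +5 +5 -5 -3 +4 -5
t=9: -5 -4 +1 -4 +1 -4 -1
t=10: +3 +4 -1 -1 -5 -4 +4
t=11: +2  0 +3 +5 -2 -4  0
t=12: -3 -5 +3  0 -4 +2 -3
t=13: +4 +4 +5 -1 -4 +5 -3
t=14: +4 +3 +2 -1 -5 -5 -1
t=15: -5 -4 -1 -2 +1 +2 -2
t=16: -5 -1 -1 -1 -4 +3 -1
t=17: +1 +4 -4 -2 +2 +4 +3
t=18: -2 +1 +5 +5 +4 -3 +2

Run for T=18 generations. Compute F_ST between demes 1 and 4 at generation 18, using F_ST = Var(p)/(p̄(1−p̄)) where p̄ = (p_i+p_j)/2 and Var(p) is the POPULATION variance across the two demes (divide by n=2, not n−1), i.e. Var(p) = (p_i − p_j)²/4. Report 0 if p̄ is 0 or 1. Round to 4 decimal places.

0.1238

t=0: k=[116 116 116 116 116 116 0]
t=1: x=[116.0000 116.0000 116.0000 116.0000 116.0000 108.4600 7.5400] k=[116 116 116 116 116 112 12]
t=2: x=[116.0000 116.0000 116.0000 116.0000 115.7400 105.7600 18.5000] k=[116 116 116 116 116 105 24]
t=3: x=[116.0000 116.0000 116.0000 116.0000 115.2850 100.4500 29.2650] k=[116 116 116 116 115 103 24]
t=4: x=[116.0000 116.0000 116.0000 115.9350 114.2850 98.6450 29.1350] k=[116 116 116 114 113 98 30]
t=5: x=[116.0000 116.0000 115.8700 114.0650 112.0900 94.5550 34.4200] k=[116 116 115 115 110 93 35]
t=6: x=[116.0000 115.9350 115.0650 114.6750 109.2200 90.3350 38.7700] k=[116 111 110 116 111 90 39]
t=7: x=[115.6750 111.2600 110.4550 115.2850 109.9600 88.0500 42.3150] k=[111 112 114 116 106 87 41]
t=8: x=[111.0650 112.0650 114.0000 115.2200 105.4150 85.2450 43.9900] k=[107 116 116 110 102 89 39]
t=9: x=[107.5850 115.4150 115.6100 109.8700 101.6750 86.5950 42.2500] k=[103 111 116 106 103 83 41]
t=10: x=[103.5200 110.8050 115.0250 106.4550 101.8950 81.5700 43.7300] k=[107 115 114 105 97 78 48]
t=11: x=[107.5200 114.4150 113.4800 105.0650 96.2850 77.2850 49.9500] k=[110 114 116 110 94 73 50]
t=12: x=[110.2600 113.8700 115.4800 109.3500 93.6750 72.8700 51.4950] k=[107 109 116 109 90 75 48]
t=13: x=[107.1300 109.3250 115.0900 108.2200 90.2600 74.2200 49.7550] k=[111 113 116 107 86 79 47]
t=14: x=[111.1300 113.0650 115.2200 106.2200 86.9100 77.3750 49.0800] k=[115 116 116 105 82 72 48]
t=15: x=[115.0650 115.9350 115.2850 104.2200 82.8450 71.0900 49.5600] k=[110 112 114 102 84 73 48]
t=16: x=[110.1300 112.0000 113.0900 101.6100 84.4550 72.0900 49.6250] k=[105 111 112 101 80 75 49]
t=17: x=[105.3900 110.6750 111.2200 100.3500 81.0400 73.6350 50.6900] k=[106 115 107 98 83 78 54]
t=18: x=[106.5850 113.8950 106.9350 97.6100 83.6500 76.7650 55.5600] k=[105 115 112 103 88 74 58]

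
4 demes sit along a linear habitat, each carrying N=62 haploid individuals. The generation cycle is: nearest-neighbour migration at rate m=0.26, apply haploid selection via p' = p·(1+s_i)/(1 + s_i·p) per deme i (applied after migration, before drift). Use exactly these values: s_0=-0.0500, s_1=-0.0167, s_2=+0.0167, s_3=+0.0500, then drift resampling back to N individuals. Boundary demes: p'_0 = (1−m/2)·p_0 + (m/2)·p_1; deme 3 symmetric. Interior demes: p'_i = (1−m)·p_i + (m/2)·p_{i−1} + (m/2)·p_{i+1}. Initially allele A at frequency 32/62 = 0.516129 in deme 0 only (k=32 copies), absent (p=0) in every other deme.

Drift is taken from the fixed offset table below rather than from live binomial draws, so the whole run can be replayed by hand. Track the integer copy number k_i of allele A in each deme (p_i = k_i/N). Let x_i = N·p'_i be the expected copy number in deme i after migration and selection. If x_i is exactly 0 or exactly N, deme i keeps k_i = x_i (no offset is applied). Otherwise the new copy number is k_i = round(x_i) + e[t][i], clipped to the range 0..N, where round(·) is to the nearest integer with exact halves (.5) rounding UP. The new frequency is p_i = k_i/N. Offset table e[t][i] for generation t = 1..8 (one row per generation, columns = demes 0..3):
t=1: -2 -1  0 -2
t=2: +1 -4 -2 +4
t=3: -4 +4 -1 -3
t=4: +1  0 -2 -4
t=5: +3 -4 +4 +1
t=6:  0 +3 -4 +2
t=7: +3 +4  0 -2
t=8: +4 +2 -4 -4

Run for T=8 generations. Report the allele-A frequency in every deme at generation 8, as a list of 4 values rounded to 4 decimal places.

t=0: k=[32 0 0 0]
t=1: x=[27.0554 4.0951 0.0000 0.0000] k=[25 3 0 0]
t=2: x=[21.4154 5.3866 0.3965 0.0000] k=[22 1 0 0]
t=3: x=[18.5955 3.5433 0.1322 0.0000] k=[15 8 0 0]
t=4: x=[13.5393 7.7550 1.0571 0.0000] k=[15 8 0 0]
t=5: x=[13.5393 7.7550 1.0571 0.0000] k=[17 4 5 0]
t=6: x=[14.7263 5.7318 4.2856 0.6821] k=[15 9 0 3]
t=7: x=[13.6657 8.4859 1.5854 2.7347] k=[17 12 2 1]
t=8: x=[15.7400 11.1947 3.2202 1.1854] k=[20 13 0 0]

[0.3226, 0.2097, 0.0000, 0.0000]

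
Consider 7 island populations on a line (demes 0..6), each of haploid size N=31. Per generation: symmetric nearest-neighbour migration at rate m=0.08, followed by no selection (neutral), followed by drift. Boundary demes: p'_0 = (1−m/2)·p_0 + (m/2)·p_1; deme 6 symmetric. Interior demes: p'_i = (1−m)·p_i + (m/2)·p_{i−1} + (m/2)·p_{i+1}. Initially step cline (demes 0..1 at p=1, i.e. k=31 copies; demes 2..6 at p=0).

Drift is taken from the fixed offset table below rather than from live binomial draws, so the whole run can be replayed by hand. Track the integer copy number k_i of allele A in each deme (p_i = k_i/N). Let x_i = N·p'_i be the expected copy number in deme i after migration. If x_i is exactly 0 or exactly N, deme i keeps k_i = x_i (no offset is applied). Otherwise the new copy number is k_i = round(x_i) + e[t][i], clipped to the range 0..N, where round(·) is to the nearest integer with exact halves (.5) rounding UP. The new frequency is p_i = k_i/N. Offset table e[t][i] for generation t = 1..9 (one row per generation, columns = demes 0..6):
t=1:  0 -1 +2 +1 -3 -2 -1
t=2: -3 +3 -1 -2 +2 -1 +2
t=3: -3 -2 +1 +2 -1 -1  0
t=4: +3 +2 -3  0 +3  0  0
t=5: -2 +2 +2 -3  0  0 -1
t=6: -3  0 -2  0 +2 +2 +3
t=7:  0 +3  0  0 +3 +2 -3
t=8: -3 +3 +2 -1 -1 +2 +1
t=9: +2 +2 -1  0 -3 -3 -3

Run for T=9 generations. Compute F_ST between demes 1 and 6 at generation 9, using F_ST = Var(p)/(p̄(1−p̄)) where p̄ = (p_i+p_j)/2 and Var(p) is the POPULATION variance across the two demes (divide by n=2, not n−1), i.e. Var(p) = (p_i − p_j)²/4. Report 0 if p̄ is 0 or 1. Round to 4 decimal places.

1.0000

t=0: k=[31 31 0 0 0 0 0]
t=1: x=[31.0000 29.7600 1.2400 0.0000 0.0000 0.0000 0.0000] k=[31 29 3 0 0 0 0]
t=2: x=[30.9200 28.0400 3.9200 0.1200 0.0000 0.0000 0.0000] k=[28 31 3 0 0 0 0]
t=3: x=[28.1200 29.7600 4.0000 0.1200 0.0000 0.0000 0.0000] k=[25 28 5 2 0 0 0]
t=4: x=[25.1200 26.9600 5.8000 2.0400 0.0800 0.0000 0.0000] k=[28 29 3 2 3 0 0]
t=5: x=[28.0400 27.9200 4.0000 2.0800 2.8400 0.1200 0.0000] k=[26 30 6 0 3 0 0]
t=6: x=[26.1600 28.8800 6.7200 0.3600 2.7600 0.1200 0.0000] k=[23 29 5 0 5 2 0]
t=7: x=[23.2400 27.8000 5.7600 0.4000 4.6800 2.0400 0.0800] k=[23 31 6 0 8 4 0]
t=8: x=[23.3200 29.6800 6.7600 0.5600 7.5200 4.0000 0.1600] k=[20 31 9 0 7 6 1]
t=9: x=[20.4400 29.6800 9.5200 0.6400 6.6800 5.8400 1.2000] k=[22 31 9 1 4 3 0]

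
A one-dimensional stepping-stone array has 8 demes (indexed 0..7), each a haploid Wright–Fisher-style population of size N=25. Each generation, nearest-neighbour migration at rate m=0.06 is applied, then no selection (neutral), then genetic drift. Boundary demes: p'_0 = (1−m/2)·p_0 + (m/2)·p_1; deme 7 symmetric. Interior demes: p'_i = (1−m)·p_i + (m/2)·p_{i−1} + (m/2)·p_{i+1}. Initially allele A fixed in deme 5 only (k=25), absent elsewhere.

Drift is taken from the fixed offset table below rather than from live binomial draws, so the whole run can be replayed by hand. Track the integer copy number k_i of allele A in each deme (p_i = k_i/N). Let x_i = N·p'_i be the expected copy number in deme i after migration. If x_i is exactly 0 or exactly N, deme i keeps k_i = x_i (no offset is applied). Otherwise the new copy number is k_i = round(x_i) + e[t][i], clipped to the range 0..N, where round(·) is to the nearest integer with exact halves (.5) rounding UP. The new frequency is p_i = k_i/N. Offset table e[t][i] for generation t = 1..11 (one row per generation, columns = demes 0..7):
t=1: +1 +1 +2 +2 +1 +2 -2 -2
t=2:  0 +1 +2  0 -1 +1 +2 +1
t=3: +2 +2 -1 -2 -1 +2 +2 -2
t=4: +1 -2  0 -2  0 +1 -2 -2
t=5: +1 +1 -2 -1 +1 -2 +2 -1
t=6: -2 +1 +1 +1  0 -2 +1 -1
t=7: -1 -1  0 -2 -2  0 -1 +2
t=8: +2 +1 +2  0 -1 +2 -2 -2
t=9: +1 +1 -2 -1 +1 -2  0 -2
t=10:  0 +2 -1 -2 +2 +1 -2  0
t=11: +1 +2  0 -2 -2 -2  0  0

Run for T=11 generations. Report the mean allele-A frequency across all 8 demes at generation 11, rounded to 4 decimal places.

t=0: k=[0 0 0 0 0 25 0 0]
t=1: x=[0.0000 0.0000 0.0000 0.0000 0.7500 23.5000 0.7500 0.0000] k=[0 0 0 0 2 25 0 0]
t=2: x=[0.0000 0.0000 0.0000 0.0600 2.6300 23.5600 0.7500 0.0000] k=[0 0 0 0 2 25 3 0]
t=3: x=[0.0000 0.0000 0.0000 0.0600 2.6300 23.6500 3.5700 0.0900] k=[0 0 0 0 2 25 6 0]
t=4: x=[0.0000 0.0000 0.0000 0.0600 2.6300 23.7400 6.3900 0.1800] k=[0 0 0 0 3 25 4 0]
t=5: x=[0.0000 0.0000 0.0000 0.0900 3.5700 23.7100 4.5100 0.1200] k=[0 0 0 0 5 22 7 0]
t=6: x=[0.0000 0.0000 0.0000 0.1500 5.3600 21.0400 7.2400 0.2100] k=[0 0 0 1 5 19 8 0]
t=7: x=[0.0000 0.0000 0.0300 1.0900 5.3000 18.2500 8.0900 0.2400] k=[0 0 0 0 3 18 7 2]
t=8: x=[0.0000 0.0000 0.0000 0.0900 3.3600 17.2200 7.1800 2.1500] k=[0 0 0 0 2 19 5 0]
t=9: x=[0.0000 0.0000 0.0000 0.0600 2.4500 18.0700 5.2700 0.1500] k=[0 0 0 0 3 16 5 0]
t=10: x=[0.0000 0.0000 0.0000 0.0900 3.3000 15.2800 5.1800 0.1500] k=[0 0 0 0 5 16 3 0]
t=11: x=[0.0000 0.0000 0.0000 0.1500 5.1800 15.2800 3.3000 0.0900] k=[0 0 0 0 3 13 3 0]

0.0950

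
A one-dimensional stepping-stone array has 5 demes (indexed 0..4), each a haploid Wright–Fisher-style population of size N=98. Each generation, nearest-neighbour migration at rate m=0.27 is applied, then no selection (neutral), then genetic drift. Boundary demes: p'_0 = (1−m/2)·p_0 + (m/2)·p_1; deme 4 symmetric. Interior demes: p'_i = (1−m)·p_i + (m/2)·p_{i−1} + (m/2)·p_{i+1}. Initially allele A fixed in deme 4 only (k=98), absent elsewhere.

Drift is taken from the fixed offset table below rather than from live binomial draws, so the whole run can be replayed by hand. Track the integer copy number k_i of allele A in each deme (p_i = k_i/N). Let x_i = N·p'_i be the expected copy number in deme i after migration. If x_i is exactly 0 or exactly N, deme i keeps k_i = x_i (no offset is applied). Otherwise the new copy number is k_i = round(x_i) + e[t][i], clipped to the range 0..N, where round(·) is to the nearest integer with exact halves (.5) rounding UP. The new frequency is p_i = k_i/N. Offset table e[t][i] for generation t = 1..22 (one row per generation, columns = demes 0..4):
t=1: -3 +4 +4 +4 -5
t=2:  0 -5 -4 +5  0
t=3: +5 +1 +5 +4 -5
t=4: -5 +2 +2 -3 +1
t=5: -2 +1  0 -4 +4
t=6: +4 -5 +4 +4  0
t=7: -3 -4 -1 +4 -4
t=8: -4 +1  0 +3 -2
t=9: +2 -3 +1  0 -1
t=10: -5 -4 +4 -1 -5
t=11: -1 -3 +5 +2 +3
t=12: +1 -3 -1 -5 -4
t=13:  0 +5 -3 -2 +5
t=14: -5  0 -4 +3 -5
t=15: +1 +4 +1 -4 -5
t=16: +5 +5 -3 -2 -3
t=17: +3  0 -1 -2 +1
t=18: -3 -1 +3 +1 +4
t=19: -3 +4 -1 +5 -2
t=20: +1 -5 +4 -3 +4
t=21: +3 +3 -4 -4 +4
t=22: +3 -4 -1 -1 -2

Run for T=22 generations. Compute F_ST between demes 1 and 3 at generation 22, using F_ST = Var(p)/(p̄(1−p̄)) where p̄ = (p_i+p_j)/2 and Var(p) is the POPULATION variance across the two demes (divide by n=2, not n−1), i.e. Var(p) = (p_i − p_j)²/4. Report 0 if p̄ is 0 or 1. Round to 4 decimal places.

0.0129

t=0: k=[0 0 0 0 98]
t=1: x=[0.0000 0.0000 0.0000 13.2300 84.7700] k=[0 0 0 17 80]
t=2: x=[0.0000 0.0000 2.2950 23.2100 71.4950] k=[0 0 0 28 71]
t=3: x=[0.0000 0.0000 3.7800 30.0250 65.1950] k=[0 0 9 34 60]
t=4: x=[0.0000 1.2150 11.1600 34.1350 56.4900] k=[0 3 13 31 57]
t=5: x=[0.4050 3.9450 14.0800 32.0800 53.4900] k=[0 5 14 28 57]
t=6: x=[0.6750 5.5400 14.6750 30.0250 53.0850] k=[5 1 19 34 53]
t=7: x=[4.4600 3.9700 18.5950 34.5400 50.4350] k=[1 0 18 39 46]
t=8: x=[0.8650 2.5650 18.4050 37.1100 45.0550] k=[0 4 18 40 43]
t=9: x=[0.5400 5.3500 19.0800 37.4350 42.5950] k=[3 2 20 37 42]
t=10: x=[2.8650 4.5650 19.8650 35.3800 41.3250] k=[0 1 24 34 36]
t=11: x=[0.1350 3.9700 22.2450 32.9200 35.7300] k=[0 1 27 35 39]
t=12: x=[0.1350 4.3750 24.5700 34.4600 38.4600] k=[1 1 24 29 34]
t=13: x=[1.0000 4.1050 21.5700 29.0000 33.3250] k=[1 9 19 27 38]
t=14: x=[2.0800 9.2700 18.7300 27.4050 36.5150] k=[0 9 15 30 32]
t=15: x=[1.2150 8.5950 16.2150 28.2450 31.7300] k=[2 13 17 24 27]
t=16: x=[3.4850 12.0550 17.4050 23.4600 26.5950] k=[8 17 14 21 24]
t=17: x=[9.2150 15.3800 15.3500 20.4600 23.5950] k=[12 15 14 18 25]
t=18: x=[12.4050 14.4600 14.6750 18.4050 24.0550] k=[9 13 18 19 28]
t=19: x=[9.5400 13.1350 17.4600 20.0800 26.7850] k=[7 17 16 25 25]
t=20: x=[8.3500 15.5150 17.3500 23.7850 25.0000] k=[9 11 21 21 29]
t=21: x=[9.2700 12.0800 19.6500 22.0800 27.9200] k=[12 15 16 18 32]
t=22: x=[12.4050 14.7300 16.1350 19.6200 30.1100] k=[15 11 15 19 28]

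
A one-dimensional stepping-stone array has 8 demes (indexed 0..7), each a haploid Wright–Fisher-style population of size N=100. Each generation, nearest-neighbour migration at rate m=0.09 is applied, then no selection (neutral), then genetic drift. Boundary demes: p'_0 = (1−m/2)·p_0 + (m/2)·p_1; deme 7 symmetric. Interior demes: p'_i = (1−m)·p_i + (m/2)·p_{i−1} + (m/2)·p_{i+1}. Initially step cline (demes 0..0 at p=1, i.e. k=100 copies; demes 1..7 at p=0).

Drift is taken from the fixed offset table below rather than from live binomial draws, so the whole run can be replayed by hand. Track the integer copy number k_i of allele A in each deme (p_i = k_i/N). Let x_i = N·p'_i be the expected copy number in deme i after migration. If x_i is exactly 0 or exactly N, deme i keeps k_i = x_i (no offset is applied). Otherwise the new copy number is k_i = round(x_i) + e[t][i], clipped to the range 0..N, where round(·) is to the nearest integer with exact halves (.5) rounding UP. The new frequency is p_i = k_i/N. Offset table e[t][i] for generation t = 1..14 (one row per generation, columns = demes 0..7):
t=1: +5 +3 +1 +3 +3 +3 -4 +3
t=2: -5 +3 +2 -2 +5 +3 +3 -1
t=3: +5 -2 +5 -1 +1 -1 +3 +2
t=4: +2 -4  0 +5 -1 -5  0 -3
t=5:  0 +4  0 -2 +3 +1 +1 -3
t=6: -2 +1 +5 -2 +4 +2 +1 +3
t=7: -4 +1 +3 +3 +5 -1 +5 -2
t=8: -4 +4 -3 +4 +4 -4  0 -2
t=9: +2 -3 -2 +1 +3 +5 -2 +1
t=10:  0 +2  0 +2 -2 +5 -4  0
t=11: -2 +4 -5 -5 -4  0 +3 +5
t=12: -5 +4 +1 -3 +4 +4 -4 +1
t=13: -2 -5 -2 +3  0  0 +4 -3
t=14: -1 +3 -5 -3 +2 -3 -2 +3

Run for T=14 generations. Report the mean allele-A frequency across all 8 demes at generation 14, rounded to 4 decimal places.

0.1775

t=0: k=[100 0 0 0 0 0 0 0]
t=1: x=[95.5000 4.5000 0.0000 0.0000 0.0000 0.0000 0.0000 0.0000] k=[100 8 0 0 0 0 0 0]
t=2: x=[95.8600 11.7800 0.3600 0.0000 0.0000 0.0000 0.0000 0.0000] k=[91 15 2 0 0 0 0 0]
t=3: x=[87.5800 17.8350 2.4950 0.0900 0.0000 0.0000 0.0000 0.0000] k=[93 16 7 0 0 0 0 0]
t=4: x=[89.5350 19.0600 7.0900 0.3150 0.0000 0.0000 0.0000 0.0000] k=[92 15 7 5 0 0 0 0]
t=5: x=[88.5350 18.1050 7.2700 4.8650 0.2250 0.0000 0.0000 0.0000] k=[89 22 7 3 3 0 0 0]
t=6: x=[85.9850 24.3400 7.4950 3.1800 2.8650 0.1350 0.0000 0.0000] k=[84 25 12 1 7 2 0 0]
t=7: x=[81.3450 27.0700 12.0900 1.7650 6.5050 2.1350 0.0900 0.0000] k=[77 28 15 5 12 1 5 0]
t=8: x=[74.7950 29.6200 15.1350 5.7650 11.1900 1.6750 4.5950 0.2250] k=[71 34 12 10 15 0 5 0]
t=9: x=[69.3350 34.6750 12.9000 10.3150 14.1000 0.9000 4.5500 0.2250] k=[71 32 11 11 17 6 3 1]
t=10: x=[69.2450 32.8100 11.9450 11.2700 16.2350 6.3600 3.0450 1.0900] k=[69 35 12 13 14 11 0 1]
t=11: x=[67.4700 35.4950 13.0800 13.0000 13.8200 10.6400 0.5400 0.9550] k=[65 39 8 8 10 11 4 6]
t=12: x=[63.8300 38.7750 9.3950 8.0900 9.9550 10.6400 4.4050 5.9100] k=[59 43 10 5 14 15 0 7]
t=13: x=[58.2800 42.2350 11.2600 5.6300 13.6400 14.2800 0.9900 6.6850] k=[56 37 9 9 14 14 5 4]
t=14: x=[55.1450 36.5950 10.2600 9.2250 13.7750 13.5950 5.3600 4.0450] k=[54 40 5 6 16 11 3 7]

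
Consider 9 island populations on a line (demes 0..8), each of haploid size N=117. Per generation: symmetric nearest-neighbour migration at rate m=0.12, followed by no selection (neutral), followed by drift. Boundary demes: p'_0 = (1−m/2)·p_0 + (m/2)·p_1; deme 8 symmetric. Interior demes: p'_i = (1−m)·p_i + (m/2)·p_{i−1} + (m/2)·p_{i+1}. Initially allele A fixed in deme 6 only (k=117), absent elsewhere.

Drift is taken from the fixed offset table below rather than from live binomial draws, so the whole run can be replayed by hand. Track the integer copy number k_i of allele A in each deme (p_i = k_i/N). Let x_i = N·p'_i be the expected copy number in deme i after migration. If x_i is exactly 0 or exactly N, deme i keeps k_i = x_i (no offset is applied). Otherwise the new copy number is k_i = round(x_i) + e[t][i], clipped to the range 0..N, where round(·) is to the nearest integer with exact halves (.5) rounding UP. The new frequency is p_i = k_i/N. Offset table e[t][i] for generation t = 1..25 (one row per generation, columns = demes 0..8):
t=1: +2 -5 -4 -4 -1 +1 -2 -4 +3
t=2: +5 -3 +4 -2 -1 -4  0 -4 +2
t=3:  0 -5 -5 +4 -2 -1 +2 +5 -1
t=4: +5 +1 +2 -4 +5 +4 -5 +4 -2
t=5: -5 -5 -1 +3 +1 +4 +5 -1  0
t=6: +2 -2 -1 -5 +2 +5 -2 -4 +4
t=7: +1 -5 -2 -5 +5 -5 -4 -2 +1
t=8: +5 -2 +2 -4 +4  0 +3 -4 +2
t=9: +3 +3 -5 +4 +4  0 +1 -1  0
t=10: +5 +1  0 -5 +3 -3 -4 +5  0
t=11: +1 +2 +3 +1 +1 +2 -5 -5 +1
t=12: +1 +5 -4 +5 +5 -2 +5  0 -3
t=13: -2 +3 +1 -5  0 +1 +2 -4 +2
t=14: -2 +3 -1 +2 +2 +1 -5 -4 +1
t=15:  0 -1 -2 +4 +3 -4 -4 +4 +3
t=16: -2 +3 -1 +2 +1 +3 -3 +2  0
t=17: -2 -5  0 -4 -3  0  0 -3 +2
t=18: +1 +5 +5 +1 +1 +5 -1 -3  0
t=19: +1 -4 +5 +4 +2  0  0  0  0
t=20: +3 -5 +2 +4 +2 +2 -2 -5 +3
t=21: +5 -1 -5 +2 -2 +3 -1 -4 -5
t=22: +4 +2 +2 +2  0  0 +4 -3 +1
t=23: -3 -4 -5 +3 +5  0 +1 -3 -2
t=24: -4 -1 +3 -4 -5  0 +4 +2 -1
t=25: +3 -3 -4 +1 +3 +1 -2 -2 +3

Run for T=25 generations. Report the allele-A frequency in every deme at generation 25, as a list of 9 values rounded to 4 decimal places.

t=0: k=[0 0 0 0 0 0 117 0 0]
t=1: x=[0.0000 0.0000 0.0000 0.0000 0.0000 7.0200 102.9600 7.0200 0.0000] k=[0 0 0 0 0 8 101 3 0]
t=2: x=[0.0000 0.0000 0.0000 0.0000 0.4800 13.1000 89.5400 8.7000 0.1800] k=[0 0 0 0 0 9 90 5 2]
t=3: x=[0.0000 0.0000 0.0000 0.0000 0.5400 13.3200 80.0400 9.9200 2.1800] k=[0 0 0 0 0 12 82 15 1]
t=4: x=[0.0000 0.0000 0.0000 0.0000 0.7200 15.4800 73.7800 18.1800 1.8400] k=[0 0 0 0 6 19 69 22 0]
t=5: x=[0.0000 0.0000 0.0000 0.3600 6.4200 21.2200 63.1800 23.5000 1.3200] k=[0 0 0 3 7 25 68 23 1]
t=6: x=[0.0000 0.0000 0.1800 3.0600 7.8400 26.5000 62.7200 24.3800 2.3200] k=[0 0 0 0 10 32 61 20 6]
t=7: x=[0.0000 0.0000 0.0000 0.6000 10.7200 32.4200 56.8000 21.6200 6.8400] k=[0 0 0 0 16 27 53 20 8]
t=8: x=[0.0000 0.0000 0.0000 0.9600 15.7000 27.9000 49.4600 21.2600 8.7200] k=[0 0 0 0 20 28 52 17 11]
t=9: x=[0.0000 0.0000 0.0000 1.2000 19.2800 28.9600 48.4600 18.7400 11.3600] k=[0 0 0 5 23 29 49 18 11]
t=10: x=[0.0000 0.0000 0.3000 5.7800 22.2800 29.8400 45.9400 19.4400 11.4200] k=[0 0 0 1 25 27 42 24 11]
t=11: x=[0.0000 0.0000 0.0600 2.3800 23.6800 27.7800 40.0200 24.3000 11.7800] k=[0 0 3 3 25 30 35 19 13]
t=12: x=[0.0000 0.1800 2.8200 4.3200 23.9800 30.0000 33.7400 19.6000 13.3600] k=[0 5 0 9 29 28 39 20 10]
t=13: x=[0.3000 4.4000 0.8400 9.6600 27.7400 28.7200 37.2000 20.5400 10.6000] k=[0 7 2 5 28 30 39 17 13]
t=14: x=[0.4200 6.2800 2.4800 6.2000 26.7400 30.4200 37.1400 18.0800 13.2400] k=[0 9 1 8 29 31 32 14 14]
t=15: x=[0.5400 7.9800 1.9000 8.8400 27.8600 30.9400 30.8600 15.0800 14.0000] k=[1 7 0 13 31 27 27 19 17]
t=16: x=[1.3600 6.2200 1.2000 13.3000 29.6800 27.2400 26.5200 19.3600 17.1200] k=[0 9 0 15 31 30 24 21 17]
t=17: x=[0.5400 7.9200 1.4400 15.0600 29.9800 29.7000 24.1800 20.9400 17.2400] k=[0 3 1 11 27 30 24 18 19]
t=18: x=[0.1800 2.7000 1.7200 11.3600 26.2200 29.4600 24.0000 18.4200 18.9400] k=[1 8 7 12 27 34 23 15 19]
t=19: x=[1.4200 7.5200 7.3600 12.6000 26.5200 32.9200 23.1800 15.7200 18.7600] k=[2 4 12 17 29 33 23 16 19]
t=20: x=[2.1200 4.3600 11.8200 17.4200 28.5200 32.1600 23.1800 16.6000 18.8200] k=[5 0 14 21 31 34 21 12 22]
t=21: x=[4.7000 1.1400 13.5800 21.1800 30.5800 33.0400 21.2400 13.1400 21.4000] k=[10 0 9 23 29 36 20 9 16]
t=22: x=[9.4000 1.1400 9.3000 22.5200 29.0600 34.6200 20.3000 10.0800 15.5800] k=[13 3 11 25 29 35 24 7 17]
t=23: x=[12.4000 4.0800 11.3600 24.4000 29.1200 33.9800 23.6400 8.6200 16.4000] k=[9 0 6 27 34 34 25 6 14]
t=24: x=[8.4600 0.9000 6.9000 26.1600 33.5800 33.4600 24.4000 7.6200 13.5200] k=[4 0 10 22 29 33 28 10 13]
t=25: x=[3.7600 0.8400 10.1200 21.7000 28.8200 32.4600 27.2200 11.2600 12.8200] k=[7 0 6 23 32 33 25 9 16]

[0.0598, 0.0000, 0.0513, 0.1966, 0.2735, 0.2821, 0.2137, 0.0769, 0.1368]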